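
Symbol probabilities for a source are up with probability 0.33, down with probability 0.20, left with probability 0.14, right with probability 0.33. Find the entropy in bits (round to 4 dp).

1.9171 bits

H = −Σ pᵢ log₂ pᵢ.
−0.33·log₂(0.33) = 0.5278
−0.20·log₂(0.20) = 0.4644
−0.14·log₂(0.14) = 0.3971
−0.33·log₂(0.33) = 0.5278
Sum ≈ 1.9171 → 1.9171 bits.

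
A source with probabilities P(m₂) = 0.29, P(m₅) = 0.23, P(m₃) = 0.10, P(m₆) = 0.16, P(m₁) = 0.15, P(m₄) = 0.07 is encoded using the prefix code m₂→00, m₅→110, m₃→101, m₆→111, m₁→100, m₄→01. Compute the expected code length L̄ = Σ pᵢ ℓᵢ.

2.64 bits/symbol

L̄ = Σ pᵢ·ℓᵢ = 0.29·2 + 0.23·3 + 0.10·3 + 0.16·3 + 0.15·3 + 0.07·2 = 2.64 bits/symbol.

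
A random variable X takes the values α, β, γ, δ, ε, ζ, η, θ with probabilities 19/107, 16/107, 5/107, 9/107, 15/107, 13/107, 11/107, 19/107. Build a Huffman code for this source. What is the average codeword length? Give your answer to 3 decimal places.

2.953 bits/symbol

Repeatedly combine the two least-probable nodes; the expected code length is the sum of the merged weights.
merge 5/107 + 9/107 → 14/107
merge 11/107 + 13/107 → 24/107
merge 14/107 + 15/107 → 29/107
merge 16/107 + 19/107 → 35/107
merge 19/107 + 24/107 → 43/107
merge 29/107 + 35/107 → 64/107
merge 43/107 + 64/107 → 1
L = 14/107 + 24/107 + 29/107 + 35/107 + 43/107 + 64/107 + 1 = 316/107 ≈ 2.953 bits/symbol.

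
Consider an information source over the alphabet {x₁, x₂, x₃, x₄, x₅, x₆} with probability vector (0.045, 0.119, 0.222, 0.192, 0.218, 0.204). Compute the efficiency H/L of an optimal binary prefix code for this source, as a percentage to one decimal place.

97.3%

Entropy H = −Σ p log₂ p ≈ 2.4529 bits.
Huffman merges: 9/200+119/1000→41/250; 41/250+24/125→89/250; 51/250+109/500→211/500; 111/500+89/250→289/500; 211/500+289/500→1. L = 63/25 ≈ 2.5200.
Efficiency = H/L = 2.4529/2.5200 = 97.3%.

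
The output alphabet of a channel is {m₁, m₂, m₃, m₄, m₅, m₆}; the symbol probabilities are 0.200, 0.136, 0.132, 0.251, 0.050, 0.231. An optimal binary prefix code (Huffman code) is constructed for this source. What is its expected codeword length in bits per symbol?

2.5 bits/symbol

Repeatedly combine the two least-probable nodes; the expected code length is the sum of the merged weights.
merge 1/20 + 33/250 → 91/500
merge 17/125 + 91/500 → 159/500
merge 1/5 + 231/1000 → 431/1000
merge 251/1000 + 159/500 → 569/1000
merge 431/1000 + 569/1000 → 1
L = 91/500 + 159/500 + 431/1000 + 569/1000 + 1 = 5/2 = 2.5 bits/symbol.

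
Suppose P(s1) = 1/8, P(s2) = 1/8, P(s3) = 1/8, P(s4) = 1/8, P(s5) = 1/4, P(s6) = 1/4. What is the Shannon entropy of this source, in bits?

2.5 bits

Each probability is a power of 1/2, so log₂(1/p) is an integer.
H = Σ p·log₂(1/p) = 1/8·3 + 1/8·3 + 1/8·3 + 1/8·3 + 1/4·2 + 1/4·2 = 2.5 bits.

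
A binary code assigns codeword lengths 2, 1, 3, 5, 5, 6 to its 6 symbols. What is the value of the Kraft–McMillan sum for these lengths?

With common denominator 2^6 = 64: Σ 2^(−ℓᵢ) = 16/64 + 32/64 + 8/64 + 2/64 + 2/64 + 1/64 = 61/64 = 0.953125.

0.953125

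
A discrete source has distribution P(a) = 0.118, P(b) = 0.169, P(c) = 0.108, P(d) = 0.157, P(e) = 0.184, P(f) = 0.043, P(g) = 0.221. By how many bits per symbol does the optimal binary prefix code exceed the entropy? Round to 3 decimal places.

Entropy H = −Σ p log₂ p ≈ 2.6893 bits.
Huffman merges: 43/1000+27/250→151/1000; 59/500+151/1000→269/1000; 157/1000+169/1000→163/500; 23/125+221/1000→81/200; 269/1000+163/500→119/200; 81/200+119/200→1. L = 1373/500 ≈ 2.7460.
L − H = 2.7460 − 2.6893 = 0.057 bits.

0.057 bits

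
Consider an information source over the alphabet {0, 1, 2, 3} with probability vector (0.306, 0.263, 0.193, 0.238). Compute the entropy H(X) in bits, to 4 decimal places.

1.9805 bits

H = −Σ pᵢ log₂ pᵢ.
−0.306·log₂(0.306) = 0.5228
−0.263·log₂(0.263) = 0.5068
−0.193·log₂(0.193) = 0.4581
−0.238·log₂(0.238) = 0.4929
Sum ≈ 1.9805 → 1.9805 bits.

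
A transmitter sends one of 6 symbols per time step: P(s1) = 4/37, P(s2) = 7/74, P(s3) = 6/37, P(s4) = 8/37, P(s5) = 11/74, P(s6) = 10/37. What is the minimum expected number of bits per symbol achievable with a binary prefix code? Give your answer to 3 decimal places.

2.514 bits/symbol

Repeatedly combine the two least-probable nodes; the expected code length is the sum of the merged weights.
merge 7/74 + 4/37 → 15/74
merge 11/74 + 6/37 → 23/74
merge 15/74 + 8/37 → 31/74
merge 10/37 + 23/74 → 43/74
merge 31/74 + 43/74 → 1
L = 15/74 + 23/74 + 31/74 + 43/74 + 1 = 93/37 ≈ 2.514 bits/symbol.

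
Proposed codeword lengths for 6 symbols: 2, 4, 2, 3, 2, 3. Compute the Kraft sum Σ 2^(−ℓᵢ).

With common denominator 2^4 = 16: Σ 2^(−ℓᵢ) = 4/16 + 1/16 + 4/16 + 2/16 + 4/16 + 2/16 = 17/16 = 1.0625.

1.0625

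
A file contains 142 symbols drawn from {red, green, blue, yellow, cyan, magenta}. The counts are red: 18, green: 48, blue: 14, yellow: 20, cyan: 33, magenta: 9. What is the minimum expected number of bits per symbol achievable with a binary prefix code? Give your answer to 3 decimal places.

2.430 bits/symbol

Probabilities are the counts divided by 142.
Repeatedly combine the two least-probable nodes; the expected code length is the sum of the merged weights.
merge 9/142 + 7/71 → 23/142
merge 9/71 + 10/71 → 19/71
merge 23/142 + 33/142 → 28/71
merge 19/71 + 24/71 → 43/71
merge 28/71 + 43/71 → 1
L = 23/142 + 19/71 + 28/71 + 43/71 + 1 = 345/142 ≈ 2.430 bits/symbol.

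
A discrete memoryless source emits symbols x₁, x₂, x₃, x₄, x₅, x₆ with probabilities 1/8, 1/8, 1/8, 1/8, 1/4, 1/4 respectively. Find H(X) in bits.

Each probability is a power of 1/2, so log₂(1/p) is an integer.
H = Σ p·log₂(1/p) = 1/8·3 + 1/8·3 + 1/8·3 + 1/8·3 + 1/4·2 + 1/4·2 = 2.5 bits.

2.5 bits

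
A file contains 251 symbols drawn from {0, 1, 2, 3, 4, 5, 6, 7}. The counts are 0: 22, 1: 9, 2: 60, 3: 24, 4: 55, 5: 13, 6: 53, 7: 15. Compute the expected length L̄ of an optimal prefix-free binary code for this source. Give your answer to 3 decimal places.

Probabilities are the counts divided by 251.
Repeatedly combine the two least-probable nodes; the expected code length is the sum of the merged weights.
merge 9/251 + 13/251 → 22/251
merge 15/251 + 22/251 → 37/251
merge 22/251 + 24/251 → 46/251
merge 37/251 + 46/251 → 83/251
merge 53/251 + 55/251 → 108/251
merge 60/251 + 83/251 → 143/251
merge 108/251 + 143/251 → 1
L = 22/251 + 37/251 + 46/251 + 83/251 + 108/251 + 143/251 + 1 = 690/251 ≈ 2.749 bits/symbol.

2.749 bits/symbol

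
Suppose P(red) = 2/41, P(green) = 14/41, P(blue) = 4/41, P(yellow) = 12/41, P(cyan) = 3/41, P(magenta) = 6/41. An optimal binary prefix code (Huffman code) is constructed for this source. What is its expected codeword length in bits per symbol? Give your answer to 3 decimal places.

Repeatedly combine the two least-probable nodes; the expected code length is the sum of the merged weights.
merge 2/41 + 3/41 → 5/41
merge 4/41 + 5/41 → 9/41
merge 6/41 + 9/41 → 15/41
merge 12/41 + 14/41 → 26/41
merge 15/41 + 26/41 → 1
L = 5/41 + 9/41 + 15/41 + 26/41 + 1 = 96/41 ≈ 2.341 bits/symbol.

2.341 bits/symbol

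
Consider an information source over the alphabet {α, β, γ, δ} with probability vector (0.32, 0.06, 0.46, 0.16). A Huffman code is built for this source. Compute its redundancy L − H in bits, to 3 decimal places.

Entropy H = −Σ p log₂ p ≈ 1.7079 bits.
Huffman merges: 3/50+4/25→11/50; 11/50+8/25→27/50; 23/50+27/50→1. L = 44/25 ≈ 1.7600.
L − H = 1.7600 − 1.7079 = 0.052 bits.

0.052 bits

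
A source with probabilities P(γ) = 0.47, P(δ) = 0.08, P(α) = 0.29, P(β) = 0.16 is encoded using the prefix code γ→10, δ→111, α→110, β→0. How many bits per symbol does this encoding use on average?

2.21 bits/symbol

L̄ = Σ pᵢ·ℓᵢ = 0.47·2 + 0.08·3 + 0.29·3 + 0.16·1 = 2.21 bits/symbol.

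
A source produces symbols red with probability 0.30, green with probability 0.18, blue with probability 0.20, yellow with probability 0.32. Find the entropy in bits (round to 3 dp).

1.957 bits

H = −Σ pᵢ log₂ pᵢ.
−0.30·log₂(0.30) = 0.5211
−0.18·log₂(0.18) = 0.4453
−0.20·log₂(0.20) = 0.4644
−0.32·log₂(0.32) = 0.5260
Sum ≈ 1.9568 → 1.957 bits.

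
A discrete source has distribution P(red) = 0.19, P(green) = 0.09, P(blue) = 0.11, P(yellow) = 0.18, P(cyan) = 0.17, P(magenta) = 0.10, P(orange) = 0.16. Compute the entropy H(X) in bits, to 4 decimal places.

2.7533 bits

H = −Σ pᵢ log₂ pᵢ.
−0.19·log₂(0.19) = 0.4552
−0.09·log₂(0.09) = 0.3127
−0.11·log₂(0.11) = 0.3503
−0.18·log₂(0.18) = 0.4453
−0.17·log₂(0.17) = 0.4346
−0.10·log₂(0.10) = 0.3322
−0.16·log₂(0.16) = 0.4230
Sum ≈ 2.7533 → 2.7533 bits.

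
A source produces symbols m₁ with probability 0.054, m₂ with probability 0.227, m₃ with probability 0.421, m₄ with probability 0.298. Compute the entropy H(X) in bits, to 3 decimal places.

H = −Σ pᵢ log₂ pᵢ.
−0.054·log₂(0.054) = 0.2274
−0.227·log₂(0.227) = 0.4856
−0.421·log₂(0.421) = 0.5255
−0.298·log₂(0.298) = 0.5205
Sum ≈ 1.7589 → 1.759 bits.

1.759 bits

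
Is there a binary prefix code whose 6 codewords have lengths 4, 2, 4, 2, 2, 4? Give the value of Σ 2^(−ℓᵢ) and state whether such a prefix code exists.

With common denominator 2^4 = 16: Σ 2^(−ℓᵢ) = 1/16 + 4/16 + 1/16 + 4/16 + 4/16 + 1/16 = 15/16 = 0.9375.
Kraft's inequality requires Σ ≤ 1; here Σ = 0.9375 ≤ 1, so such a prefix code exists.

0.9375; yes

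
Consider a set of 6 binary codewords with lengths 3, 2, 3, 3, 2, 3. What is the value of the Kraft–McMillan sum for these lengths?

1

With common denominator 2^3 = 8: Σ 2^(−ℓᵢ) = 1/8 + 2/8 + 1/8 + 1/8 + 2/8 + 1/8 = 8/8 = 1.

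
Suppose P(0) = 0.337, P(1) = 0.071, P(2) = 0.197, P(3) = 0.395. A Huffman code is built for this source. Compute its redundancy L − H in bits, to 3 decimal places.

0.082 bits

Entropy H = −Σ p log₂ p ≈ 1.7908 bits.
Huffman merges: 71/1000+197/1000→67/250; 67/250+337/1000→121/200; 79/200+121/200→1. L = 1873/1000 ≈ 1.8730.
L − H = 1.8730 − 1.7908 = 0.082 bits.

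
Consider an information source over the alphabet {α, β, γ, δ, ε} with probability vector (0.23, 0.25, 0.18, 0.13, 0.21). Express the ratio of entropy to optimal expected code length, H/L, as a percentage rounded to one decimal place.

99.1%

Entropy H = −Σ p log₂ p ≈ 2.2884 bits.
Huffman merges: 13/100+9/50→31/100; 21/100+23/100→11/25; 1/4+31/100→14/25; 11/25+14/25→1. L = 231/100 ≈ 2.3100.
Efficiency = H/L = 2.2884/2.3100 = 99.1%.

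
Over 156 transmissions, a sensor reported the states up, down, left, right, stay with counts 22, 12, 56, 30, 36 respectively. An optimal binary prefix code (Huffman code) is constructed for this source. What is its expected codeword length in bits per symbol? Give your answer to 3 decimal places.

2.218 bits/symbol

Probabilities are the counts divided by 156.
Repeatedly combine the two least-probable nodes; the expected code length is the sum of the merged weights.
merge 1/13 + 11/78 → 17/78
merge 5/26 + 17/78 → 16/39
merge 3/13 + 14/39 → 23/39
merge 16/39 + 23/39 → 1
L = 17/78 + 16/39 + 23/39 + 1 = 173/78 ≈ 2.218 bits/symbol.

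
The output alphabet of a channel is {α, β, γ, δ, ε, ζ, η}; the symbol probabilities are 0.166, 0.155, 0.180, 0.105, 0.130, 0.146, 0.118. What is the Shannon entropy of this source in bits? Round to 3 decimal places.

2.785 bits

H = −Σ pᵢ log₂ pᵢ.
−0.166·log₂(0.166) = 0.4301
−0.155·log₂(0.155) = 0.4169
−0.180·log₂(0.180) = 0.4453
−0.105·log₂(0.105) = 0.3414
−0.130·log₂(0.130) = 0.3826
−0.146·log₂(0.146) = 0.4053
−0.118·log₂(0.118) = 0.3638
Sum ≈ 2.7854 → 2.785 bits.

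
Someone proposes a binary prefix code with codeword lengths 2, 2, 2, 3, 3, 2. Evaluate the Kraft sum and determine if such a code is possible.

With common denominator 2^3 = 8: Σ 2^(−ℓᵢ) = 2/8 + 2/8 + 2/8 + 1/8 + 1/8 + 2/8 = 10/8 = 1.25.
Kraft's inequality requires Σ ≤ 1; here Σ = 1.25 > 1, so no such prefix code exists.

1.25; no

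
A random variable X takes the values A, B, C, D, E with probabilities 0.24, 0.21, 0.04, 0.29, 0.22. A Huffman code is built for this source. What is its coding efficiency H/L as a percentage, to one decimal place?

Entropy H = −Σ p log₂ p ≈ 2.1512 bits.
Huffman merges: 1/25+21/100→1/4; 11/50+6/25→23/50; 1/4+29/100→27/50; 23/50+27/50→1. L = 9/4 ≈ 2.2500.
Efficiency = H/L = 2.1512/2.2500 = 95.6%.

95.6%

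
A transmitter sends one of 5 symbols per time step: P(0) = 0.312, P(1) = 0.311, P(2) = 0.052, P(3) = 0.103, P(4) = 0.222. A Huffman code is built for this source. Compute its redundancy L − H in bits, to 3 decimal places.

0.065 bits

Entropy H = −Σ p log₂ p ≈ 2.0899 bits.
Huffman merges: 13/250+103/1000→31/200; 31/200+111/500→377/1000; 311/1000+39/125→623/1000; 377/1000+623/1000→1. L = 431/200 ≈ 2.1550.
L − H = 2.1550 − 2.0899 = 0.065 bits.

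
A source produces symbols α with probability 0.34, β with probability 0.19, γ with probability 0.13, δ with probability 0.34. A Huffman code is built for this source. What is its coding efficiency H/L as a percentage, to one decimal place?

95.8%

Entropy H = −Σ p log₂ p ≈ 1.8962 bits.
Huffman merges: 13/100+19/100→8/25; 8/25+17/50→33/50; 17/50+33/50→1. L = 99/50 ≈ 1.9800.
Efficiency = H/L = 1.8962/1.9800 = 95.8%.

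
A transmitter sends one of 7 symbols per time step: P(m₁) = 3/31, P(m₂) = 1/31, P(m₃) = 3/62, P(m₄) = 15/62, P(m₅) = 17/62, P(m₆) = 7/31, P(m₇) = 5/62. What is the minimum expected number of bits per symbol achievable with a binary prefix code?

2.5 bits/symbol

Repeatedly combine the two least-probable nodes; the expected code length is the sum of the merged weights.
merge 1/31 + 3/62 → 5/62
merge 5/62 + 5/62 → 5/31
merge 3/31 + 5/31 → 8/31
merge 7/31 + 15/62 → 29/62
merge 8/31 + 17/62 → 33/62
merge 29/62 + 33/62 → 1
L = 5/62 + 5/31 + 8/31 + 29/62 + 33/62 + 1 = 5/2 = 2.5 bits/symbol.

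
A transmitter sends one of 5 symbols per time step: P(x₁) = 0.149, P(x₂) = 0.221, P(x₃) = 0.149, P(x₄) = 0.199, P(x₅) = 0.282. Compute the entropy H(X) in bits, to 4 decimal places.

H = −Σ pᵢ log₂ pᵢ.
−0.149·log₂(0.149) = 0.4092
−0.221·log₂(0.221) = 0.4813
−0.149·log₂(0.149) = 0.4092
−0.199·log₂(0.199) = 0.4635
−0.282·log₂(0.282) = 0.5150
Sum ≈ 2.2783 → 2.2783 bits.

2.2783 bits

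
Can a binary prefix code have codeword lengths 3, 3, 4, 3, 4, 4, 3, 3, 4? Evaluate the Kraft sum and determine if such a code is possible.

With common denominator 2^4 = 16: Σ 2^(−ℓᵢ) = 2/16 + 2/16 + 1/16 + 2/16 + 1/16 + 1/16 + 2/16 + 2/16 + 1/16 = 14/16 = 0.875.
Kraft's inequality requires Σ ≤ 1; here Σ = 0.875 ≤ 1, so such a prefix code exists.

0.875; yes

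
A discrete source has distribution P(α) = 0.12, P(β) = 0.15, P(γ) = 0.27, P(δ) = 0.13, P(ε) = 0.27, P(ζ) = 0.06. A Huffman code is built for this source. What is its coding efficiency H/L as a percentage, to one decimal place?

98.5%

Entropy H = −Σ p log₂ p ≈ 2.4238 bits.
Huffman merges: 3/50+3/25→9/50; 13/100+3/20→7/25; 9/50+27/100→9/20; 27/100+7/25→11/20; 9/20+11/20→1. L = 123/50 ≈ 2.4600.
Efficiency = H/L = 2.4238/2.4600 = 98.5%.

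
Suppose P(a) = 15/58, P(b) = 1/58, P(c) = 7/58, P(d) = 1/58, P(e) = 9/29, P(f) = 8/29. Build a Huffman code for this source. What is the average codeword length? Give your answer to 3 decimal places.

2.190 bits/symbol

Repeatedly combine the two least-probable nodes; the expected code length is the sum of the merged weights.
merge 1/58 + 1/58 → 1/29
merge 1/29 + 7/58 → 9/58
merge 9/58 + 15/58 → 12/29
merge 8/29 + 9/29 → 17/29
merge 12/29 + 17/29 → 1
L = 1/29 + 9/58 + 12/29 + 17/29 + 1 = 127/58 ≈ 2.190 bits/symbol.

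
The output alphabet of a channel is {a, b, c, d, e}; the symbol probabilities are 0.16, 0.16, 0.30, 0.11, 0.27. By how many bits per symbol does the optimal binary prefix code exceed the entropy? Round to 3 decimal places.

Entropy H = −Σ p log₂ p ≈ 2.2274 bits.
Huffman merges: 11/100+4/25→27/100; 4/25+27/100→43/100; 27/100+3/10→57/100; 43/100+57/100→1. L = 227/100 ≈ 2.2700.
L − H = 2.2700 − 2.2274 = 0.043 bits.

0.043 bits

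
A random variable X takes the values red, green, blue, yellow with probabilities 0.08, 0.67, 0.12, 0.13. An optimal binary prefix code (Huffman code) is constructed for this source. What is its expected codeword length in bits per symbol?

1.53 bits/symbol

Repeatedly combine the two least-probable nodes; the expected code length is the sum of the merged weights.
merge 2/25 + 3/25 → 1/5
merge 13/100 + 1/5 → 33/100
merge 33/100 + 67/100 → 1
L = 1/5 + 33/100 + 1 = 153/100 = 1.53 bits/symbol.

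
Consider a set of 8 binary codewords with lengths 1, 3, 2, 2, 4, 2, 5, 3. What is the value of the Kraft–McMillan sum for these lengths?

With common denominator 2^5 = 32: Σ 2^(−ℓᵢ) = 16/32 + 4/32 + 8/32 + 8/32 + 2/32 + 8/32 + 1/32 + 4/32 = 51/32 = 1.59375.

1.59375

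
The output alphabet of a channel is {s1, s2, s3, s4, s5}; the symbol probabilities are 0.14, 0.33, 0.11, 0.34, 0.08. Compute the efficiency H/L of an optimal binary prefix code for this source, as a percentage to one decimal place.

96.1%

Entropy H = −Σ p log₂ p ≈ 2.0959 bits.
Huffman merges: 2/25+11/100→19/100; 7/50+19/100→33/100; 33/100+33/100→33/50; 17/50+33/50→1. L = 109/50 ≈ 2.1800.
Efficiency = H/L = 2.0959/2.1800 = 96.1%.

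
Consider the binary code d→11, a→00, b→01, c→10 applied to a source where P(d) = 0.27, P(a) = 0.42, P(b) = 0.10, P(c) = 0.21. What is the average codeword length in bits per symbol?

L̄ = Σ pᵢ·ℓᵢ = 0.27·2 + 0.42·2 + 0.10·2 + 0.21·2 = 2 bits/symbol.

2 bits/symbol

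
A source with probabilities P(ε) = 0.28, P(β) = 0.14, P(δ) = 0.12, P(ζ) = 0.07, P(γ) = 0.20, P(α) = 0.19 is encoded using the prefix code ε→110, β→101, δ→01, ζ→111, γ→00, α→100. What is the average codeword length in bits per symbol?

L̄ = Σ pᵢ·ℓᵢ = 0.28·3 + 0.14·3 + 0.12·2 + 0.07·3 + 0.20·2 + 0.19·3 = 2.68 bits/symbol.

2.68 bits/symbol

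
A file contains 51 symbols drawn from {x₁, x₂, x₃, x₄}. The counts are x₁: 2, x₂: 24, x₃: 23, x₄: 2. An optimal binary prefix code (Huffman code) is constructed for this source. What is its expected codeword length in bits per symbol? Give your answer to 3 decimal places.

Probabilities are the counts divided by 51.
Repeatedly combine the two least-probable nodes; the expected code length is the sum of the merged weights.
merge 2/51 + 2/51 → 4/51
merge 4/51 + 23/51 → 9/17
merge 8/17 + 9/17 → 1
L = 4/51 + 9/17 + 1 = 82/51 ≈ 1.608 bits/symbol.

1.608 bits/symbol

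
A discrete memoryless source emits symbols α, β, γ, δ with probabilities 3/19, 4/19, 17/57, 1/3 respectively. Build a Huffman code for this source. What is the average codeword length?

2 bits/symbol

Repeatedly combine the two least-probable nodes; the expected code length is the sum of the merged weights.
merge 3/19 + 4/19 → 7/19
merge 17/57 + 1/3 → 12/19
merge 7/19 + 12/19 → 1
L = 7/19 + 12/19 + 1 = 2 bits/symbol.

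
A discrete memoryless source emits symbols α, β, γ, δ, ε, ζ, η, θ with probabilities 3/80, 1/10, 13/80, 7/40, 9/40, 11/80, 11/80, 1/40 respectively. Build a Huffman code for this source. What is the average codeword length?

Repeatedly combine the two least-probable nodes; the expected code length is the sum of the merged weights.
merge 1/40 + 3/80 → 1/16
merge 1/16 + 1/10 → 13/80
merge 11/80 + 11/80 → 11/40
merge 13/80 + 13/80 → 13/40
merge 7/40 + 9/40 → 2/5
merge 11/40 + 13/40 → 3/5
merge 2/5 + 3/5 → 1
L = 1/16 + 13/80 + 11/40 + 13/40 + 2/5 + 3/5 + 1 = 113/40 = 2.825 bits/symbol.

2.825 bits/symbol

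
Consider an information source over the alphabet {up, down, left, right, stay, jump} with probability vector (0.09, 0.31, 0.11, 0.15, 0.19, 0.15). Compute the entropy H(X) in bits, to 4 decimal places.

H = −Σ pᵢ log₂ pᵢ.
−0.09·log₂(0.09) = 0.3127
−0.31·log₂(0.31) = 0.5238
−0.11·log₂(0.11) = 0.3503
−0.15·log₂(0.15) = 0.4105
−0.19·log₂(0.19) = 0.4552
−0.15·log₂(0.15) = 0.4105
Sum ≈ 2.4631 → 2.4631 bits.

2.4631 bits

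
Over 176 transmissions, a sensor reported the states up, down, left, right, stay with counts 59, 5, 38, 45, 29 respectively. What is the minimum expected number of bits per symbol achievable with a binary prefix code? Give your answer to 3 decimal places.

Probabilities are the counts divided by 176.
Repeatedly combine the two least-probable nodes; the expected code length is the sum of the merged weights.
merge 5/176 + 29/176 → 17/88
merge 17/88 + 19/88 → 9/22
merge 45/176 + 59/176 → 13/22
merge 9/22 + 13/22 → 1
L = 17/88 + 9/22 + 13/22 + 1 = 193/88 ≈ 2.193 bits/symbol.

2.193 bits/symbol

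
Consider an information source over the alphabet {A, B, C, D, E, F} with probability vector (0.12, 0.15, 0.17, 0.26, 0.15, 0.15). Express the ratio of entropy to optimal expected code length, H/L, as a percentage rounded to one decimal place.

98.8%

Entropy H = −Σ p log₂ p ≈ 2.5386 bits.
Huffman merges: 3/25+3/20→27/100; 3/20+3/20→3/10; 17/100+13/50→43/100; 27/100+3/10→57/100; 43/100+57/100→1. L = 257/100 ≈ 2.5700.
Efficiency = H/L = 2.5386/2.5700 = 98.8%.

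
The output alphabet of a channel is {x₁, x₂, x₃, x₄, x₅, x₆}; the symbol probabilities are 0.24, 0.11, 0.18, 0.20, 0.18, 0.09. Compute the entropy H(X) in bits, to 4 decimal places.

2.5121 bits

H = −Σ pᵢ log₂ pᵢ.
−0.24·log₂(0.24) = 0.4941
−0.11·log₂(0.11) = 0.3503
−0.18·log₂(0.18) = 0.4453
−0.20·log₂(0.20) = 0.4644
−0.18·log₂(0.18) = 0.4453
−0.09·log₂(0.09) = 0.3127
Sum ≈ 2.5121 → 2.5121 bits.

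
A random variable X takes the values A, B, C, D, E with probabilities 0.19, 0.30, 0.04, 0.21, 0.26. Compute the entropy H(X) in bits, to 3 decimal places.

2.140 bits

H = −Σ pᵢ log₂ pᵢ.
−0.19·log₂(0.19) = 0.4552
−0.30·log₂(0.30) = 0.5211
−0.04·log₂(0.04) = 0.1858
−0.21·log₂(0.21) = 0.4728
−0.26·log₂(0.26) = 0.5053
Sum ≈ 2.1402 → 2.140 bits.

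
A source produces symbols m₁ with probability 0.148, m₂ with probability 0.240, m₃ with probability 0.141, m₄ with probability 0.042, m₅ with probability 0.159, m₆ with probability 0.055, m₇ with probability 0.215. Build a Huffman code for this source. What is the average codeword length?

Repeatedly combine the two least-probable nodes; the expected code length is the sum of the merged weights.
merge 21/500 + 11/200 → 97/1000
merge 97/1000 + 141/1000 → 119/500
merge 37/250 + 159/1000 → 307/1000
merge 43/200 + 119/500 → 453/1000
merge 6/25 + 307/1000 → 547/1000
merge 453/1000 + 547/1000 → 1
L = 97/1000 + 119/500 + 307/1000 + 453/1000 + 547/1000 + 1 = 1321/500 = 2.642 bits/symbol.

2.642 bits/symbol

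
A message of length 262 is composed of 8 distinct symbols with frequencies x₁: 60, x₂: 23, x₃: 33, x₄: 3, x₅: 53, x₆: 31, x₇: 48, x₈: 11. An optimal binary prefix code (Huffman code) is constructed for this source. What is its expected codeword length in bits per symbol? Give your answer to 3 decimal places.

2.763 bits/symbol

Probabilities are the counts divided by 262.
Repeatedly combine the two least-probable nodes; the expected code length is the sum of the merged weights.
merge 3/262 + 11/262 → 7/131
merge 7/131 + 23/262 → 37/262
merge 31/262 + 33/262 → 32/131
merge 37/262 + 24/131 → 85/262
merge 53/262 + 30/131 → 113/262
merge 32/131 + 85/262 → 149/262
merge 113/262 + 149/262 → 1
L = 7/131 + 37/262 + 32/131 + 85/262 + 113/262 + 149/262 + 1 = 362/131 ≈ 2.763 bits/symbol.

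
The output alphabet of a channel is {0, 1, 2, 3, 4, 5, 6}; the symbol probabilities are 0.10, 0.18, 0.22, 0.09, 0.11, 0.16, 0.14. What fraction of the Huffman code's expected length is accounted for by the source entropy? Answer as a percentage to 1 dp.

98.6%

Entropy H = −Σ p log₂ p ≈ 2.7411 bits.
Huffman merges: 9/100+1/10→19/100; 11/100+7/50→1/4; 4/25+9/50→17/50; 19/100+11/50→41/100; 1/4+17/50→59/100; 41/100+59/100→1. L = 139/50 ≈ 2.7800.
Efficiency = H/L = 2.7411/2.7800 = 98.6%.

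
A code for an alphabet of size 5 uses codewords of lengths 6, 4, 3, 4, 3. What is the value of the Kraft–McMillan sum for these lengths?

0.390625

With common denominator 2^6 = 64: Σ 2^(−ℓᵢ) = 1/64 + 4/64 + 8/64 + 4/64 + 8/64 = 25/64 = 0.390625.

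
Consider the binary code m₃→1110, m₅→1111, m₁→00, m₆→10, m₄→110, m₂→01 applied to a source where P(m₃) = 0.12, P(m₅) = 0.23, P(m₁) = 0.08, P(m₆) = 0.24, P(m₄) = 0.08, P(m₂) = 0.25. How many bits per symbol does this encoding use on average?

2.78 bits/symbol

L̄ = Σ pᵢ·ℓᵢ = 0.12·4 + 0.23·4 + 0.08·2 + 0.24·2 + 0.08·3 + 0.25·2 = 2.78 bits/symbol.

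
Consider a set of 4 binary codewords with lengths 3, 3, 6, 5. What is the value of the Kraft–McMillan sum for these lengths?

With common denominator 2^6 = 64: Σ 2^(−ℓᵢ) = 8/64 + 8/64 + 1/64 + 2/64 = 19/64 = 0.296875.

0.296875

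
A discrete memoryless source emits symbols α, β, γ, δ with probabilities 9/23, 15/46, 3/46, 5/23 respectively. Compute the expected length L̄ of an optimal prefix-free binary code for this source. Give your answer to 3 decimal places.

1.891 bits/symbol

Repeatedly combine the two least-probable nodes; the expected code length is the sum of the merged weights.
merge 3/46 + 5/23 → 13/46
merge 13/46 + 15/46 → 14/23
merge 9/23 + 14/23 → 1
L = 13/46 + 14/23 + 1 = 87/46 ≈ 1.891 bits/symbol.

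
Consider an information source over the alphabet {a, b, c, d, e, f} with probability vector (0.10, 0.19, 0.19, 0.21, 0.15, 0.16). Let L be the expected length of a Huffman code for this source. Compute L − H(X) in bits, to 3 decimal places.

0.051 bits

Entropy H = −Σ p log₂ p ≈ 2.5490 bits.
Huffman merges: 1/10+3/20→1/4; 4/25+19/100→7/20; 19/100+21/100→2/5; 1/4+7/20→3/5; 2/5+3/5→1. L = 13/5 ≈ 2.6000.
L − H = 2.6000 − 2.5490 = 0.051 bits.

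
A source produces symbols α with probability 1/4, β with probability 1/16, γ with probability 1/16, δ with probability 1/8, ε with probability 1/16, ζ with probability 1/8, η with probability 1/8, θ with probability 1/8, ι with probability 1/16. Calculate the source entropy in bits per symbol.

3 bits

Each probability is a power of 1/2, so log₂(1/p) is an integer.
H = Σ p·log₂(1/p) = 1/4·2 + 1/16·4 + 1/16·4 + 1/8·3 + 1/16·4 + 1/8·3 + 1/8·3 + 1/8·3 + 1/16·4 = 3 bits.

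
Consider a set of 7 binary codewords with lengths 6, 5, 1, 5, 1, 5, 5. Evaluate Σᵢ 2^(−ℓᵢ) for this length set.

1.140625

With common denominator 2^6 = 64: Σ 2^(−ℓᵢ) = 1/64 + 2/64 + 32/64 + 2/64 + 32/64 + 2/64 + 2/64 = 73/64 = 1.140625.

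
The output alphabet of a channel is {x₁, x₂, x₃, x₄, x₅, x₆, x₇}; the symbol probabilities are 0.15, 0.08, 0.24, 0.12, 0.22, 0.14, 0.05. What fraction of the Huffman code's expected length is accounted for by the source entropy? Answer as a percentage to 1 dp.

99.5%

Entropy H = −Σ p log₂ p ≈ 2.6570 bits.
Huffman merges: 1/20+2/25→13/100; 3/25+13/100→1/4; 7/50+3/20→29/100; 11/50+6/25→23/50; 1/4+29/100→27/50; 23/50+27/50→1. L = 267/100 ≈ 2.6700.
Efficiency = H/L = 2.6570/2.6700 = 99.5%.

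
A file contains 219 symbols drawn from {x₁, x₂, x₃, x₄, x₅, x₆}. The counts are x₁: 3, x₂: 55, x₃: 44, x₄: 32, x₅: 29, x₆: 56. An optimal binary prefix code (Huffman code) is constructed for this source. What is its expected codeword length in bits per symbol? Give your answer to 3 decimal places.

2.438 bits/symbol

Probabilities are the counts divided by 219.
Repeatedly combine the two least-probable nodes; the expected code length is the sum of the merged weights.
merge 1/73 + 29/219 → 32/219
merge 32/219 + 32/219 → 64/219
merge 44/219 + 55/219 → 33/73
merge 56/219 + 64/219 → 40/73
merge 33/73 + 40/73 → 1
L = 32/219 + 64/219 + 33/73 + 40/73 + 1 = 178/73 ≈ 2.438 bits/symbol.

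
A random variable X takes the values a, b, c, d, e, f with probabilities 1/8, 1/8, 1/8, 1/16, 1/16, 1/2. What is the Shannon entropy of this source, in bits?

Each probability is a power of 1/2, so log₂(1/p) is an integer.
H = Σ p·log₂(1/p) = 1/8·3 + 1/8·3 + 1/8·3 + 1/16·4 + 1/16·4 + 1/2·1 = 2.125 bits.

2.125 bits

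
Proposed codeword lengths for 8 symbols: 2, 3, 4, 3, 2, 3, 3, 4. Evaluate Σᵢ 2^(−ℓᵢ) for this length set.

1.125

With common denominator 2^4 = 16: Σ 2^(−ℓᵢ) = 4/16 + 2/16 + 1/16 + 2/16 + 4/16 + 2/16 + 2/16 + 1/16 = 18/16 = 1.125.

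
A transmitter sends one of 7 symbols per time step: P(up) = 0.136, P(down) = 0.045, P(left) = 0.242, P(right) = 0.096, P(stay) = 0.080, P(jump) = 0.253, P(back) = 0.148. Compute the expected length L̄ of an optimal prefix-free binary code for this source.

Repeatedly combine the two least-probable nodes; the expected code length is the sum of the merged weights.
merge 9/200 + 2/25 → 1/8
merge 12/125 + 1/8 → 221/1000
merge 17/125 + 37/250 → 71/250
merge 221/1000 + 121/500 → 463/1000
merge 253/1000 + 71/250 → 537/1000
merge 463/1000 + 537/1000 → 1
L = 1/8 + 221/1000 + 71/250 + 463/1000 + 537/1000 + 1 = 263/100 = 2.63 bits/symbol.

2.63 bits/symbol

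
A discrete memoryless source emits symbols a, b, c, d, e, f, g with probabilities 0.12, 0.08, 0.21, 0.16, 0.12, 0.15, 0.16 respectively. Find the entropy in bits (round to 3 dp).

2.755 bits

H = −Σ pᵢ log₂ pᵢ.
−0.12·log₂(0.12) = 0.3671
−0.08·log₂(0.08) = 0.2915
−0.21·log₂(0.21) = 0.4728
−0.16·log₂(0.16) = 0.4230
−0.12·log₂(0.12) = 0.3671
−0.15·log₂(0.15) = 0.4105
−0.16·log₂(0.16) = 0.4230
Sum ≈ 2.7550 → 2.755 bits.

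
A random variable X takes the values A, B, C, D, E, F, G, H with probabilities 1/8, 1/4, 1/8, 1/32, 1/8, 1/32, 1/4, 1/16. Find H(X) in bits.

Each probability is a power of 1/2, so log₂(1/p) is an integer.
H = Σ p·log₂(1/p) = 1/8·3 + 1/4·2 + 1/8·3 + 1/32·5 + 1/8·3 + 1/32·5 + 1/4·2 + 1/16·4 = 2.6875 bits.

2.6875 bits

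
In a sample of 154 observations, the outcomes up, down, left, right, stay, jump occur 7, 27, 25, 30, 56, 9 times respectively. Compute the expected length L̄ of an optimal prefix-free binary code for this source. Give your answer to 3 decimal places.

2.370 bits/symbol

Probabilities are the counts divided by 154.
Repeatedly combine the two least-probable nodes; the expected code length is the sum of the merged weights.
merge 1/22 + 9/154 → 8/77
merge 8/77 + 25/154 → 41/154
merge 27/154 + 15/77 → 57/154
merge 41/154 + 4/11 → 97/154
merge 57/154 + 97/154 → 1
L = 8/77 + 41/154 + 57/154 + 97/154 + 1 = 365/154 ≈ 2.370 bits/symbol.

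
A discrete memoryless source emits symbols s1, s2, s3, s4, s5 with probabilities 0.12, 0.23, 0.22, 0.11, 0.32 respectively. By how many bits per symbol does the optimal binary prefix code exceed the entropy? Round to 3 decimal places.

Entropy H = −Σ p log₂ p ≈ 2.2116 bits.
Huffman merges: 11/100+3/25→23/100; 11/50+23/100→9/20; 23/100+8/25→11/20; 9/20+11/20→1. L = 223/100 ≈ 2.2300.
L − H = 2.2300 − 2.2116 = 0.018 bits.

0.018 bits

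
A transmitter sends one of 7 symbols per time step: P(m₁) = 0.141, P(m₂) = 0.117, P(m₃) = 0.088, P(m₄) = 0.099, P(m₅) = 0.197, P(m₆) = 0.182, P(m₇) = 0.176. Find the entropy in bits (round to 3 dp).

H = −Σ pᵢ log₂ pᵢ.
−0.141·log₂(0.141) = 0.3985
−0.117·log₂(0.117) = 0.3622
−0.088·log₂(0.088) = 0.3086
−0.099·log₂(0.099) = 0.3303
−0.197·log₂(0.197) = 0.4617
−0.182·log₂(0.182) = 0.4474
−0.176·log₂(0.176) = 0.4411
Sum ≈ 2.7497 → 2.750 bits.

2.750 bits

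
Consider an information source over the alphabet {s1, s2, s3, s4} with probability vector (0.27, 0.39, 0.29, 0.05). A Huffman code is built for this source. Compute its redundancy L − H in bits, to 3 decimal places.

Entropy H = −Σ p log₂ p ≈ 1.7738 bits.
Huffman merges: 1/20+27/100→8/25; 29/100+8/25→61/100; 39/100+61/100→1. L = 193/100 ≈ 1.9300.
L − H = 1.9300 − 1.7738 = 0.156 bits.

0.156 bits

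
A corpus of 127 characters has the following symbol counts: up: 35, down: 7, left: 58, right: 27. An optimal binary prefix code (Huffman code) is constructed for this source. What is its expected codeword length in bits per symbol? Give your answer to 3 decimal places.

Probabilities are the counts divided by 127.
Repeatedly combine the two least-probable nodes; the expected code length is the sum of the merged weights.
merge 7/127 + 27/127 → 34/127
merge 34/127 + 35/127 → 69/127
merge 58/127 + 69/127 → 1
L = 34/127 + 69/127 + 1 = 230/127 ≈ 1.811 bits/symbol.

1.811 bits/symbol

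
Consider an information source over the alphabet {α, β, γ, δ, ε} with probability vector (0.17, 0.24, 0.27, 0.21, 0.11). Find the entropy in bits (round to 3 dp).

H = −Σ pᵢ log₂ pᵢ.
−0.17·log₂(0.17) = 0.4346
−0.24·log₂(0.24) = 0.4941
−0.27·log₂(0.27) = 0.5100
−0.21·log₂(0.21) = 0.4728
−0.11·log₂(0.11) = 0.3503
Sum ≈ 2.2619 → 2.262 bits.

2.262 bits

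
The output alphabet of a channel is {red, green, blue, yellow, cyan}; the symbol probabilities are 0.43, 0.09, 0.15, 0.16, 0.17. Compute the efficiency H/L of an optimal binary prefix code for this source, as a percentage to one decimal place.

Entropy H = −Σ p log₂ p ≈ 2.1044 bits.
Huffman merges: 9/100+3/20→6/25; 4/25+17/100→33/100; 6/25+33/100→57/100; 43/100+57/100→1. L = 107/50 ≈ 2.1400.
Efficiency = H/L = 2.1044/2.1400 = 98.3%.

98.3%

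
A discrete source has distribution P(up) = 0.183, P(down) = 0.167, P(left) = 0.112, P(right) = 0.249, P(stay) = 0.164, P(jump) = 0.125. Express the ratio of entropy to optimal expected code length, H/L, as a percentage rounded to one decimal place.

98.7%

Entropy H = −Σ p log₂ p ≈ 2.5355 bits.
Huffman merges: 14/125+1/8→237/1000; 41/250+167/1000→331/1000; 183/1000+237/1000→21/50; 249/1000+331/1000→29/50; 21/50+29/50→1. L = 321/125 ≈ 2.5680.
Efficiency = H/L = 2.5355/2.5680 = 98.7%.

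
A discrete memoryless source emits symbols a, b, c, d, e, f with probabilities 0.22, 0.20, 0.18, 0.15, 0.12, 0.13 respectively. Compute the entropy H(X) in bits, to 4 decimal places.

H = −Σ pᵢ log₂ pᵢ.
−0.22·log₂(0.22) = 0.4806
−0.20·log₂(0.20) = 0.4644
−0.18·log₂(0.18) = 0.4453
−0.15·log₂(0.15) = 0.4105
−0.12·log₂(0.12) = 0.3671
−0.13·log₂(0.13) = 0.3826
Sum ≈ 2.5505 → 2.5505 bits.

2.5505 bits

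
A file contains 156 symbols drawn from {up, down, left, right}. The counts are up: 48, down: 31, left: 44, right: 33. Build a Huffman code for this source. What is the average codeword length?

2 bits/symbol

Probabilities are the counts divided by 156.
Repeatedly combine the two least-probable nodes; the expected code length is the sum of the merged weights.
merge 31/156 + 11/52 → 16/39
merge 11/39 + 4/13 → 23/39
merge 16/39 + 23/39 → 1
L = 16/39 + 23/39 + 1 = 2 bits/symbol.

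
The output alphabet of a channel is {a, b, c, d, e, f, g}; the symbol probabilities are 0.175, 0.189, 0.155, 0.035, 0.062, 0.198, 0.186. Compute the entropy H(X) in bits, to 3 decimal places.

2.643 bits

H = −Σ pᵢ log₂ pᵢ.
−0.175·log₂(0.175) = 0.4401
−0.189·log₂(0.189) = 0.4543
−0.155·log₂(0.155) = 0.4169
−0.035·log₂(0.035) = 0.1693
−0.062·log₂(0.062) = 0.2487
−0.198·log₂(0.198) = 0.4626
−0.186·log₂(0.186) = 0.4514
Sum ≈ 2.6432 → 2.643 bits.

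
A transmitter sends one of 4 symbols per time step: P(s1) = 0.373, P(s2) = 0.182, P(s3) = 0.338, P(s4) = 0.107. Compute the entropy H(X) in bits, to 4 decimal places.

H = −Σ pᵢ log₂ pᵢ.
−0.373·log₂(0.373) = 0.5307
−0.182·log₂(0.182) = 0.4474
−0.338·log₂(0.338) = 0.5289
−0.107·log₂(0.107) = 0.3450
Sum ≈ 1.8520 → 1.8520 bits.

1.8520 bits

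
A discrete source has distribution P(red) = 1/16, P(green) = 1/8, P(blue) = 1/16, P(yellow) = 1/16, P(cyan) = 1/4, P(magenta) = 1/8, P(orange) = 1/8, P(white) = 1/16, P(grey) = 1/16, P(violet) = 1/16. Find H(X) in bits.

Each probability is a power of 1/2, so log₂(1/p) is an integer.
H = Σ p·log₂(1/p) = 1/16·4 + 1/8·3 + 1/16·4 + 1/16·4 + 1/4·2 + 1/8·3 + 1/8·3 + 1/16·4 + 1/16·4 + 1/16·4 = 3.125 bits.

3.125 bits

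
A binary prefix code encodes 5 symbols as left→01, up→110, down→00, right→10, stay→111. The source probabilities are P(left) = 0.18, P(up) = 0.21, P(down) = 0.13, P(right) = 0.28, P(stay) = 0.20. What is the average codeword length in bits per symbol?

2.41 bits/symbol

L̄ = Σ pᵢ·ℓᵢ = 0.18·2 + 0.21·3 + 0.13·2 + 0.28·2 + 0.20·3 = 2.41 bits/symbol.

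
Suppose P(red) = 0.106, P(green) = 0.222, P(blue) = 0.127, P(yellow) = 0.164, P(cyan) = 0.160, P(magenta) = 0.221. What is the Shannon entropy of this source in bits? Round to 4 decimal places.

H = −Σ pᵢ log₂ pᵢ.
−0.106·log₂(0.106) = 0.3432
−0.222·log₂(0.222) = 0.4820
−0.127·log₂(0.127) = 0.3781
−0.164·log₂(0.164) = 0.4278
−0.160·log₂(0.160) = 0.4230
−0.221·log₂(0.221) = 0.4813
Sum ≈ 2.5354 → 2.5354 bits.

2.5354 bits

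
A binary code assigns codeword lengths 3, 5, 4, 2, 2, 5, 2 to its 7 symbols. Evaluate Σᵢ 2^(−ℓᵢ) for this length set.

With common denominator 2^5 = 32: Σ 2^(−ℓᵢ) = 4/32 + 1/32 + 2/32 + 8/32 + 8/32 + 1/32 + 8/32 = 32/32 = 1.

1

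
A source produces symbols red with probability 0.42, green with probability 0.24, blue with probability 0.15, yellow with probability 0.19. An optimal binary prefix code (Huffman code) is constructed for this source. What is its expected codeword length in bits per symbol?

Repeatedly combine the two least-probable nodes; the expected code length is the sum of the merged weights.
merge 3/20 + 19/100 → 17/50
merge 6/25 + 17/50 → 29/50
merge 21/50 + 29/50 → 1
L = 17/50 + 29/50 + 1 = 48/25 = 1.92 bits/symbol.

1.92 bits/symbol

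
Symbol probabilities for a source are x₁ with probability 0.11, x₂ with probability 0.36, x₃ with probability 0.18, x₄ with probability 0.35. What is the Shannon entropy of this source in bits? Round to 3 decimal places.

H = −Σ pᵢ log₂ pᵢ.
−0.11·log₂(0.11) = 0.3503
−0.36·log₂(0.36) = 0.5306
−0.18·log₂(0.18) = 0.4453
−0.35·log₂(0.35) = 0.5301
Sum ≈ 1.8563 → 1.856 bits.

1.856 bits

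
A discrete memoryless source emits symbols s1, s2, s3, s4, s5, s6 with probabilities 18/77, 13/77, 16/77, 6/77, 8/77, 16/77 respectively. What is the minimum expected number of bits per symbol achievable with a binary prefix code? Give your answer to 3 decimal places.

2.532 bits/symbol

Repeatedly combine the two least-probable nodes; the expected code length is the sum of the merged weights.
merge 6/77 + 8/77 → 2/11
merge 13/77 + 2/11 → 27/77
merge 16/77 + 16/77 → 32/77
merge 18/77 + 27/77 → 45/77
merge 32/77 + 45/77 → 1
L = 2/11 + 27/77 + 32/77 + 45/77 + 1 = 195/77 ≈ 2.532 bits/symbol.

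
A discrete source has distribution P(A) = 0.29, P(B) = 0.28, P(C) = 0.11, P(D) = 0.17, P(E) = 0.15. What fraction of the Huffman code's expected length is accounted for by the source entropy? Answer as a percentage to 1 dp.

Entropy H = −Σ p log₂ p ≈ 2.2275 bits.
Huffman merges: 11/100+3/20→13/50; 17/100+13/50→43/100; 7/25+29/100→57/100; 43/100+57/100→1. L = 113/50 ≈ 2.2600.
Efficiency = H/L = 2.2275/2.2600 = 98.6%.

98.6%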